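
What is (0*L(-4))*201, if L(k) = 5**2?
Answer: 0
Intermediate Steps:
L(k) = 25
(0*L(-4))*201 = (0*25)*201 = 0*201 = 0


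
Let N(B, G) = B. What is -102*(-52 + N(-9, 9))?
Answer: 6222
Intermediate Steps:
-102*(-52 + N(-9, 9)) = -102*(-52 - 9) = -102*(-61) = 6222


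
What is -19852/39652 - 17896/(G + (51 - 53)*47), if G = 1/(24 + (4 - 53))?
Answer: 4423408187/23305463 ≈ 189.80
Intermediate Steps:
G = -1/25 (G = 1/(24 - 49) = 1/(-25) = -1/25 ≈ -0.040000)
-19852/39652 - 17896/(G + (51 - 53)*47) = -19852/39652 - 17896/(-1/25 + (51 - 53)*47) = -19852*1/39652 - 17896/(-1/25 - 2*47) = -4963/9913 - 17896/(-1/25 - 94) = -4963/9913 - 17896/(-2351/25) = -4963/9913 - 17896*(-25/2351) = -4963/9913 + 447400/2351 = 4423408187/23305463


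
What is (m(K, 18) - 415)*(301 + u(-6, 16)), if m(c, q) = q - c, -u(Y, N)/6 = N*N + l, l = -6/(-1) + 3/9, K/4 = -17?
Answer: 418817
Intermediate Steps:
K = -68 (K = 4*(-17) = -68)
l = 19/3 (l = -6*(-1) + 3*(1/9) = 6 + 1/3 = 19/3 ≈ 6.3333)
u(Y, N) = -38 - 6*N**2 (u(Y, N) = -6*(N*N + 19/3) = -6*(N**2 + 19/3) = -6*(19/3 + N**2) = -38 - 6*N**2)
(m(K, 18) - 415)*(301 + u(-6, 16)) = ((18 - 1*(-68)) - 415)*(301 + (-38 - 6*16**2)) = ((18 + 68) - 415)*(301 + (-38 - 6*256)) = (86 - 415)*(301 + (-38 - 1536)) = -329*(301 - 1574) = -329*(-1273) = 418817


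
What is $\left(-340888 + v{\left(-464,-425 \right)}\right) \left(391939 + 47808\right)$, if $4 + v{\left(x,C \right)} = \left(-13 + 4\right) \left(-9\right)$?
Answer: $-149870614817$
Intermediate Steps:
$v{\left(x,C \right)} = 77$ ($v{\left(x,C \right)} = -4 + \left(-13 + 4\right) \left(-9\right) = -4 - -81 = -4 + 81 = 77$)
$\left(-340888 + v{\left(-464,-425 \right)}\right) \left(391939 + 47808\right) = \left(-340888 + 77\right) \left(391939 + 47808\right) = \left(-340811\right) 439747 = -149870614817$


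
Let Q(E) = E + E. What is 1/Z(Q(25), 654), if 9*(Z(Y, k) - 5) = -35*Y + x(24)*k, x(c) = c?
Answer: 9/13991 ≈ 0.00064327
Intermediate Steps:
Q(E) = 2*E
Z(Y, k) = 5 - 35*Y/9 + 8*k/3 (Z(Y, k) = 5 + (-35*Y + 24*k)/9 = 5 + (-35*Y/9 + 8*k/3) = 5 - 35*Y/9 + 8*k/3)
1/Z(Q(25), 654) = 1/(5 - 70*25/9 + (8/3)*654) = 1/(5 - 35/9*50 + 1744) = 1/(5 - 1750/9 + 1744) = 1/(13991/9) = 9/13991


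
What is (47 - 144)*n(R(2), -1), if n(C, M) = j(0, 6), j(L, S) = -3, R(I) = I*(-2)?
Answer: 291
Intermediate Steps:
R(I) = -2*I
n(C, M) = -3
(47 - 144)*n(R(2), -1) = (47 - 144)*(-3) = -97*(-3) = 291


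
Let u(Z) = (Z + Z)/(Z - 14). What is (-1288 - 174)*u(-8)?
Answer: -11696/11 ≈ -1063.3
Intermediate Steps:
u(Z) = 2*Z/(-14 + Z) (u(Z) = (2*Z)/(-14 + Z) = 2*Z/(-14 + Z))
(-1288 - 174)*u(-8) = (-1288 - 174)*(2*(-8)/(-14 - 8)) = -2924*(-8)/(-22) = -2924*(-8)*(-1)/22 = -1462*8/11 = -11696/11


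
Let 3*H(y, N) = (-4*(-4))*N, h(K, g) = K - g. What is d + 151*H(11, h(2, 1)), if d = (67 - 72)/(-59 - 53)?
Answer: 270607/336 ≈ 805.38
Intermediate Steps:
H(y, N) = 16*N/3 (H(y, N) = ((-4*(-4))*N)/3 = (16*N)/3 = 16*N/3)
d = 5/112 (d = -5/(-112) = -5*(-1/112) = 5/112 ≈ 0.044643)
d + 151*H(11, h(2, 1)) = 5/112 + 151*(16*(2 - 1*1)/3) = 5/112 + 151*(16*(2 - 1)/3) = 5/112 + 151*((16/3)*1) = 5/112 + 151*(16/3) = 5/112 + 2416/3 = 270607/336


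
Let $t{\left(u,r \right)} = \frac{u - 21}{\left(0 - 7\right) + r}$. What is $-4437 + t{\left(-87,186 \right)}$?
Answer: $- \frac{794331}{179} \approx -4437.6$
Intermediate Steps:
$t{\left(u,r \right)} = \frac{-21 + u}{-7 + r}$ ($t{\left(u,r \right)} = \frac{-21 + u}{\left(0 - 7\right) + r} = \frac{-21 + u}{-7 + r}$)
$-4437 + t{\left(-87,186 \right)} = -4437 + \frac{-21 - 87}{-7 + 186} = -4437 + \frac{1}{179} \left(-108\right) = -4437 - \frac{108}{179} = - \frac{794331}{179}$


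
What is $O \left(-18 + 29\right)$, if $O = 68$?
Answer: $748$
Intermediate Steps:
$O \left(-18 + 29\right) = 68 \left(-18 + 29\right) = 68 \cdot 11 = 748$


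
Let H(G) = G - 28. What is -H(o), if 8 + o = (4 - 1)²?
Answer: 27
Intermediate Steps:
o = 1 (o = -8 + (4 - 1)² = -8 + 3² = -8 + 9 = 1)
H(G) = -28 + G
-H(o) = -(-28 + 1) = -1*(-27) = 27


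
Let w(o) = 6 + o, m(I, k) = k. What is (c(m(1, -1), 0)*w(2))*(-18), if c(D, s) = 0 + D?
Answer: 144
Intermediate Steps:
c(D, s) = D
(c(m(1, -1), 0)*w(2))*(-18) = -(6 + 2)*(-18) = -1*8*(-18) = -8*(-18) = 144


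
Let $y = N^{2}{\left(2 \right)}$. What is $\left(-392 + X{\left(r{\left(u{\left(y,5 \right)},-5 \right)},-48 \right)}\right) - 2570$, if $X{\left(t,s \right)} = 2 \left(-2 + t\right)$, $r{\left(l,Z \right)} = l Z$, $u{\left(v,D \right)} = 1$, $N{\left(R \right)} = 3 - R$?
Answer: $-2976$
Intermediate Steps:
$y = 1$ ($y = \left(3 - 2\right)^{2} = 1^{2} = 1$)
$r{\left(l,Z \right)} = Z l$
$X{\left(t,s \right)} = -4 + 2 t$
$\left(-392 + X{\left(r{\left(u{\left(y,5 \right)},-5 \right)},-48 \right)}\right) - 2570 = \left(-392 + \left(-4 + 2 \left(\left(-5\right) 1\right)\right)\right) - 2570 = \left(-392 + \left(-4 + 2 \left(-5\right)\right)\right) - 2570 = \left(-392 - 14\right) - 2570 = -406 - 2570 = -2976$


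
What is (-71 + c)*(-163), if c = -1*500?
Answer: 93073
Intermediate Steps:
c = -500
(-71 + c)*(-163) = (-71 - 500)*(-163) = -571*(-163) = 93073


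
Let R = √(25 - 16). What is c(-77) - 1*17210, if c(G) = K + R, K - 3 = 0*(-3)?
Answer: -17204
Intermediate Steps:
K = 3 (K = 3 + 0*(-3) = 3 + 0 = 3)
R = 3 (R = √9 = 3)
c(G) = 6 (c(G) = 3 + 3 = 6)
c(-77) - 1*17210 = 6 - 1*17210 = 6 - 17210 = -17204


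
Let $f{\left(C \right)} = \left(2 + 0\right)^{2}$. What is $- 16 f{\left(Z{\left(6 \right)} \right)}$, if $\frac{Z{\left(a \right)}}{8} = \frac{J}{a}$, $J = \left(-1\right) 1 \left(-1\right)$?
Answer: $-64$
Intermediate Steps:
$J = 1$ ($J = \left(-1\right) \left(-1\right) = 1$)
$Z{\left(a \right)} = \frac{8}{a}$ ($Z{\left(a \right)} = 8 \cdot 1 \frac{1}{a} = \frac{8}{a}$)
$f{\left(C \right)} = 4$ ($f{\left(C \right)} = 2^{2} = 4$)
$- 16 f{\left(Z{\left(6 \right)} \right)} = \left(-16\right) 4 = -64$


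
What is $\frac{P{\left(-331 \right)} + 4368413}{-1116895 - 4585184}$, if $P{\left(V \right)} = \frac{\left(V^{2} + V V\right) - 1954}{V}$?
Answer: $- \frac{1445727535}{1887388149} \approx -0.76599$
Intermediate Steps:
$P{\left(V \right)} = \frac{-1954 + 2 V^{2}}{V}$ ($P{\left(V \right)} = \frac{\left(V^{2} + V^{2}\right) - 1954}{V} = \frac{2 V^{2} - 1954}{V} = \frac{-1954 + 2 V^{2}}{V}$)
$\frac{P{\left(-331 \right)} + 4368413}{-1116895 - 4585184} = \frac{\left(- \frac{1954}{-331} + 2 \left(-331\right)\right) + 4368413}{-1116895 - 4585184} = \frac{\left(\left(-1954\right) \left(- \frac{1}{331}\right) - 662\right) + 4368413}{-5702079} = \left(\left(\frac{1954}{331} - 662\right) + 4368413\right) \left(- \frac{1}{5702079}\right) = \left(- \frac{217168}{331} + 4368413\right) \left(- \frac{1}{5702079}\right) = \frac{1445727535}{331} \left(- \frac{1}{5702079}\right) = - \frac{1445727535}{1887388149}$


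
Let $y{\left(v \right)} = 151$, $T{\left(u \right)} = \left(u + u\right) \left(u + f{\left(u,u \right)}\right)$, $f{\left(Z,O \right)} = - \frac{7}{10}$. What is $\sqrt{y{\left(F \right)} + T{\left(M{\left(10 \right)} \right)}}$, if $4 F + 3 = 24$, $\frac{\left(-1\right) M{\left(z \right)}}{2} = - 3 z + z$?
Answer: $\sqrt{3295} \approx 57.402$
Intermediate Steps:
$M{\left(z \right)} = 4 z$ ($M{\left(z \right)} = - 2 \left(- 3 z + z\right) = - 2 \left(- 2 z\right) = 4 z$)
$F = \frac{21}{4}$ ($F = - \frac{3}{4} + \frac{1}{4} \cdot 24 = - \frac{3}{4} + 6 = \frac{21}{4} \approx 5.25$)
$f{\left(Z,O \right)} = - \frac{7}{10}$ ($f{\left(Z,O \right)} = \left(-7\right) \frac{1}{10} = - \frac{7}{10}$)
$T{\left(u \right)} = 2 u \left(- \frac{7}{10} + u\right)$ ($T{\left(u \right)} = \left(u + u\right) \left(u - \frac{7}{10}\right) = 2 u \left(- \frac{7}{10} + u\right)$)
$\sqrt{y{\left(F \right)} + T{\left(M{\left(10 \right)} \right)}} = \sqrt{151 + \frac{4 \cdot 10 \left(-7 + 10 \cdot 4 \cdot 10\right)}{5}} = \sqrt{151 + \frac{1}{5} \cdot 40 \left(-7 + 10 \cdot 40\right)} = \sqrt{151 + \frac{1}{5} \cdot 40 \left(-7 + 400\right)} = \sqrt{151 + \frac{1}{5} \cdot 40 \cdot 393} = \sqrt{151 + 3144} = \sqrt{3295}$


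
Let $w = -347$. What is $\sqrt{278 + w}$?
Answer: $i \sqrt{69} \approx 8.3066 i$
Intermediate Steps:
$\sqrt{278 + w} = \sqrt{278 - 347} = \sqrt{-69} = i \sqrt{69}$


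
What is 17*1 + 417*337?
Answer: 140546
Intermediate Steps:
17*1 + 417*337 = 17 + 140529 = 140546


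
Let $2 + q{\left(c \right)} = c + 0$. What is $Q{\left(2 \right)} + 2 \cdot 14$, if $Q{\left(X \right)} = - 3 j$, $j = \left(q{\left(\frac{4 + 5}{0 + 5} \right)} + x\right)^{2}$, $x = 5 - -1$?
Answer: $- \frac{1823}{25} \approx -72.92$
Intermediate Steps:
$q{\left(c \right)} = -2 + c$ ($q{\left(c \right)} = -2 + \left(c + 0\right) = -2 + c$)
$x = 6$ ($x = 5 + 1 = 6$)
$j = \frac{841}{25}$ ($j = \left(\left(-2 + \frac{4 + 5}{0 + 5}\right) + 6\right)^{2} = \left(\left(-2 + \frac{9}{5}\right) + 6\right)^{2} = \left(- \frac{1}{5} + 6\right)^{2} = \left(\frac{29}{5}\right)^{2} = \frac{841}{25} \approx 33.64$)
$Q{\left(X \right)} = - \frac{2523}{25}$ ($Q{\left(X \right)} = \left(-3\right) \frac{841}{25} = - \frac{2523}{25}$)
$Q{\left(2 \right)} + 2 \cdot 14 = - \frac{2523}{25} + 2 \cdot 14 = - \frac{2523}{25} + 28 = - \frac{1823}{25}$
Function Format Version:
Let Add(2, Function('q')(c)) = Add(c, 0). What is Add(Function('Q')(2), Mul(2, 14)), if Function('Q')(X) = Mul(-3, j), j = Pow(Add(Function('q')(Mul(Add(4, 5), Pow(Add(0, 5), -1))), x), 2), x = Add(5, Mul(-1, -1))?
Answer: Rational(-1823, 25) ≈ -72.920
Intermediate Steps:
Function('q')(c) = Add(-2, c) (Function('q')(c) = Add(-2, Add(c, 0)) = Add(-2, c))
x = 6 (x = Add(5, 1) = 6)
j = Rational(841, 25) (j = Pow(Add(Add(-2, Mul(Add(4, 5), Pow(Add(0, 5), -1))), 6), 2) = Pow(Add(Add(-2, Mul(9, Pow(5, -1))), 6), 2) = Pow(Add(Add(-2, Mul(9, Rational(1, 5))), 6), 2) = Pow(Add(Add(-2, Rational(9, 5)), 6), 2) = Pow(Add(Rational(-1, 5), 6), 2) = Pow(Rational(29, 5), 2) = Rational(841, 25) ≈ 33.640)
Function('Q')(X) = Rational(-2523, 25) (Function('Q')(X) = Mul(-3, Rational(841, 25)) = Rational(-2523, 25))
Add(Function('Q')(2), Mul(2, 14)) = Add(Rational(-2523, 25), Mul(2, 14)) = Add(Rational(-2523, 25), 28) = Rational(-1823, 25)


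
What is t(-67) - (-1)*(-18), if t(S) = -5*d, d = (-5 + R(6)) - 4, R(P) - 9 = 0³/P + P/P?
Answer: -23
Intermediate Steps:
R(P) = 10 (R(P) = 9 + (0³/P + P/P) = 9 + (0/P + 1) = 9 + (0 + 1) = 9 + 1 = 10)
d = 1 (d = (-5 + 10) - 4 = 5 - 4 = 1)
t(S) = -5 (t(S) = -5*1 = -5)
t(-67) - (-1)*(-18) = -5 - (-1)*(-18) = -5 - 1*18 = -5 - 18 = -23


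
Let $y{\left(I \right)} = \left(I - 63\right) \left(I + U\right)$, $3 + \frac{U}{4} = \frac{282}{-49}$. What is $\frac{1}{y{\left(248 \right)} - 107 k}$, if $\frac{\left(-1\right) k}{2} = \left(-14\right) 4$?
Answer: $\frac{49}{1343444} \approx 3.6473 \cdot 10^{-5}$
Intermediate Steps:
$U = - \frac{1716}{49}$ ($U = -12 + 4 \frac{282}{-49} = -12 + 4 \cdot 282 \left(- \frac{1}{49}\right) = -12 + 4 \left(- \frac{282}{49}\right) = -12 - \frac{1128}{49} = - \frac{1716}{49} \approx -35.02$)
$y{\left(I \right)} = \left(-63 + I\right) \left(- \frac{1716}{49} + I\right)$ ($y{\left(I \right)} = \left(I - 63\right) \left(I - \frac{1716}{49}\right) = \left(-63 + I\right) \left(- \frac{1716}{49} + I\right)$)
$k = 112$ ($k = - 2 \left(\left(-14\right) 4\right) = \left(-2\right) \left(-56\right) = 112$)
$\frac{1}{y{\left(248 \right)} - 107 k} = \frac{1}{\left(\frac{15444}{7} + 248^{2} - \frac{1191144}{49}\right) - 11984} = \frac{1}{\left(\frac{15444}{7} + 61504 - \frac{1191144}{49}\right) - 11984} = \frac{1}{\frac{1930660}{49} - 11984} = \frac{1}{\frac{1343444}{49}} = \frac{49}{1343444}$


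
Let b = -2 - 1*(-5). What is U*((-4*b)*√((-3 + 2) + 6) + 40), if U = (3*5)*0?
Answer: 0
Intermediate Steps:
b = 3 (b = -2 + 5 = 3)
U = 0 (U = 15*0 = 0)
U*((-4*b)*√((-3 + 2) + 6) + 40) = 0*((-4*3)*√((-3 + 2) + 6) + 40) = 0*(-12*√(-1 + 6) + 40) = 0*(-12*√5 + 40) = 0*(40 - 12*√5) = 0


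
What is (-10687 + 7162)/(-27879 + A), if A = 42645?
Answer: -1175/4922 ≈ -0.23872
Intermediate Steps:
(-10687 + 7162)/(-27879 + A) = (-10687 + 7162)/(-27879 + 42645) = -3525/14766 = -3525*1/14766 = -1175/4922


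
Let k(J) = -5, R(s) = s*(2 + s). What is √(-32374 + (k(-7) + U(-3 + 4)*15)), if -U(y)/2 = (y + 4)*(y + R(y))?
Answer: I*√32979 ≈ 181.6*I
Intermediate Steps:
U(y) = -2*(4 + y)*(y + y*(2 + y)) (U(y) = -2*(y + 4)*(y + y*(2 + y)) = -2*(4 + y)*(y + y*(2 + y)))
√(-32374 + (k(-7) + U(-3 + 4)*15)) = √(-32374 + (-5 + (2*(-3 + 4)*(-12 - (-3 + 4)² - 7*(-3 + 4)))*15)) = √(-32374 + (-5 + (2*1*(-12 - 1*1² - 7*1))*15)) = √(-32374 + (-5 + (2*1*(-12 - 1*1 - 7))*15)) = √(-32374 + (-5 + (2*1*(-12 - 1 - 7))*15)) = √(-32374 + (-5 + (2*1*(-20))*15)) = √(-32374 + (-5 - 40*15)) = √(-32374 + (-5 - 600)) = √(-32374 - 605) = √(-32979) = I*√32979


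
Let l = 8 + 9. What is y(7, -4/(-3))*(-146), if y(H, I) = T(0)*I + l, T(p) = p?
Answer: -2482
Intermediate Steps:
l = 17
y(H, I) = 17 (y(H, I) = 0*I + 17 = 0 + 17 = 17)
y(7, -4/(-3))*(-146) = 17*(-146) = -2482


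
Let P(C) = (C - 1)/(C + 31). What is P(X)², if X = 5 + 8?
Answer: 9/121 ≈ 0.074380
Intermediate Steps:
X = 13
P(C) = (-1 + C)/(31 + C)
P(X)² = ((-1 + 13)/(31 + 13))² = (12/44)² = ((1/44)*12)² = (3/11)² = 9/121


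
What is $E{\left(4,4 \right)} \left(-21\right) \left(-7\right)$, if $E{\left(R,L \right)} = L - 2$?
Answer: $294$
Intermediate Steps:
$E{\left(R,L \right)} = -2 + L$
$E{\left(4,4 \right)} \left(-21\right) \left(-7\right) = \left(-2 + 4\right) \left(-21\right) \left(-7\right) = 2 \left(-21\right) \left(-7\right) = \left(-42\right) \left(-7\right) = 294$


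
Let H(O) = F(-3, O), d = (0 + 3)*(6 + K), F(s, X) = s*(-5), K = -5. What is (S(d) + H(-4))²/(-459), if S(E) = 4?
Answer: -361/459 ≈ -0.78649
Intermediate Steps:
F(s, X) = -5*s
d = 3 (d = (0 + 3)*(6 - 5) = 3*1 = 3)
H(O) = 15 (H(O) = -5*(-3) = 15)
(S(d) + H(-4))²/(-459) = (4 + 15)²/(-459) = 19²*(-1/459) = 361*(-1/459) = -361/459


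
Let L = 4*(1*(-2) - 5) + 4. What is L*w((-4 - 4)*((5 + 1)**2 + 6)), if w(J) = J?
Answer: 8064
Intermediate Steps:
L = -24 (L = 4*(-2 - 5) + 4 = 4*(-7) + 4 = -28 + 4 = -24)
L*w((-4 - 4)*((5 + 1)**2 + 6)) = -24*(-4 - 4)*((5 + 1)**2 + 6) = -(-192)*(6**2 + 6) = -(-192)*(36 + 6) = -(-192)*42 = -24*(-336) = 8064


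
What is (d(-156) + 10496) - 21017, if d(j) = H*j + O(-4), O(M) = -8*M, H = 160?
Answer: -35449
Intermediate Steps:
d(j) = 32 + 160*j (d(j) = 160*j - 8*(-4) = 160*j + 32 = 32 + 160*j)
(d(-156) + 10496) - 21017 = ((32 + 160*(-156)) + 10496) - 21017 = ((32 - 24960) + 10496) - 21017 = (-24928 + 10496) - 21017 = -14432 - 21017 = -35449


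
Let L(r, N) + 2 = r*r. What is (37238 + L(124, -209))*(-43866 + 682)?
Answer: -2271996608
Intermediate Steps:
L(r, N) = -2 + r² (L(r, N) = -2 + r*r = -2 + r²)
(37238 + L(124, -209))*(-43866 + 682) = (37238 + (-2 + 124²))*(-43866 + 682) = (37238 + (-2 + 15376))*(-43184) = (37238 + 15374)*(-43184) = 52612*(-43184) = -2271996608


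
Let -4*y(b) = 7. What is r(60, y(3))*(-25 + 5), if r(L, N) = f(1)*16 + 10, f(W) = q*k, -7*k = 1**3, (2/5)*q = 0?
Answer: -200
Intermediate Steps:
q = 0 (q = (5/2)*0 = 0)
y(b) = -7/4 (y(b) = -1/4*7 = -7/4)
k = -1/7 (k = -1/7*1**3 = -1/7*1 = -1/7 ≈ -0.14286)
f(W) = 0 (f(W) = 0*(-1/7) = 0)
r(L, N) = 10 (r(L, N) = 0*16 + 10 = 0 + 10 = 10)
r(60, y(3))*(-25 + 5) = 10*(-25 + 5) = 10*(-20) = -200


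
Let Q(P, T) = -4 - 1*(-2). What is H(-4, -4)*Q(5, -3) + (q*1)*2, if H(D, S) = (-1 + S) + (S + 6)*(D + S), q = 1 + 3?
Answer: 50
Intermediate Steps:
q = 4
Q(P, T) = -2 (Q(P, T) = -4 + 2 = -2)
H(D, S) = -1 + S + (6 + S)*(D + S) (H(D, S) = (-1 + S) + (6 + S)*(D + S) = -1 + S + (6 + S)*(D + S))
H(-4, -4)*Q(5, -3) + (q*1)*2 = (-1 + (-4)² + 6*(-4) + 7*(-4) - 4*(-4))*(-2) + (4*1)*2 = (-1 + 16 - 24 - 28 + 16)*(-2) + 4*2 = -21*(-2) + 8 = 42 + 8 = 50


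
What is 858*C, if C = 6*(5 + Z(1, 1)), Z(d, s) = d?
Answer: 30888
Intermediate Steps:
C = 36 (C = 6*(5 + 1) = 6*6 = 36)
858*C = 858*36 = 30888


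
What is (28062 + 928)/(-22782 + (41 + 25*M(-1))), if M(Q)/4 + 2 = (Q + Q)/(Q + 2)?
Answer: -28990/23141 ≈ -1.2528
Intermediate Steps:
M(Q) = -8 + 8*Q/(2 + Q) (M(Q) = -8 + 4*((Q + Q)/(Q + 2)) = -8 + 4*((2*Q)/(2 + Q)) = -8 + 4*(2*Q/(2 + Q)) = -8 + 8*Q/(2 + Q))
(28062 + 928)/(-22782 + (41 + 25*M(-1))) = (28062 + 928)/(-22782 + (41 + 25*(-16/(2 - 1)))) = 28990/(-22782 + (41 + 25*(-16/1))) = 28990/(-22782 + (41 + 25*(-16*1))) = 28990/(-22782 + (41 + 25*(-16))) = 28990/(-22782 + (41 - 400)) = 28990/(-22782 - 359) = 28990/(-23141) = 28990*(-1/23141) = -28990/23141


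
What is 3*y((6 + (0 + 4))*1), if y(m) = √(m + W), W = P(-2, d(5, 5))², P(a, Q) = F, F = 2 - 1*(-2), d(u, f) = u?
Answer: 3*√26 ≈ 15.297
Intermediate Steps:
F = 4 (F = 2 + 2 = 4)
P(a, Q) = 4
W = 16 (W = 4² = 16)
y(m) = √(16 + m) (y(m) = √(m + 16) = √(16 + m))
3*y((6 + (0 + 4))*1) = 3*√(16 + (6 + (0 + 4))*1) = 3*√(16 + (6 + 4)*1) = 3*√(16 + 10*1) = 3*√(16 + 10) = 3*√26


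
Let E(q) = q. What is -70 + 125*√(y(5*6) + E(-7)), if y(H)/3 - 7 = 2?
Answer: -70 + 250*√5 ≈ 489.02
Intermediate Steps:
y(H) = 27 (y(H) = 21 + 3*2 = 21 + 6 = 27)
-70 + 125*√(y(5*6) + E(-7)) = -70 + 125*√(27 - 7) = -70 + 125*√20 = -70 + 125*(2*√5) = -70 + 250*√5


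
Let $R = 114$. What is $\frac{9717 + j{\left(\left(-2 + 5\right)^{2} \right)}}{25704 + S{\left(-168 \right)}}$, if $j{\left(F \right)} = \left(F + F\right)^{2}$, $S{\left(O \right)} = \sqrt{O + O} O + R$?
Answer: $\frac{14402141}{37558466} + \frac{187432 i \sqrt{21}}{18779233} \approx 0.38346 + 0.045738 i$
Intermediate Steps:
$S{\left(O \right)} = 114 + \sqrt{2} O^{\frac{3}{2}}$ ($S{\left(O \right)} = \sqrt{O + O} O + 114 = \sqrt{2 O} O + 114 = \sqrt{2} \sqrt{O} O + 114 = \sqrt{2} O^{\frac{3}{2}} + 114 = 114 + \sqrt{2} O^{\frac{3}{2}}$)
$j{\left(F \right)} = 4 F^{2}$ ($j{\left(F \right)} = \left(2 F\right)^{2} = 4 F^{2}$)
$\frac{9717 + j{\left(\left(-2 + 5\right)^{2} \right)}}{25704 + S{\left(-168 \right)}} = \frac{9717 + 4 \left(\left(-2 + 5\right)^{2}\right)^{2}}{25704 + \left(114 + \sqrt{2} \left(-168\right)^{\frac{3}{2}}\right)} = \frac{9717 + 4 \left(3^{2}\right)^{2}}{25704 + \left(114 + \sqrt{2} \left(- 336 i \sqrt{42}\right)\right)} = \frac{9717 + 4 \cdot 9^{2}}{25704 + \left(114 - 672 i \sqrt{21}\right)} = \frac{9717 + 4 \cdot 81}{25818 - 672 i \sqrt{21}} = \frac{9717 + 324}{25818 - 672 i \sqrt{21}} = \frac{10041}{25818 - 672 i \sqrt{21}}$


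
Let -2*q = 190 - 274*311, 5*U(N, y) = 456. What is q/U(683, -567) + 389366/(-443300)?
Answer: 5878143569/12634050 ≈ 465.26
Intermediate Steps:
U(N, y) = 456/5 (U(N, y) = (1/5)*456 = 456/5)
q = 42512 (q = -(190 - 274*311)/2 = -(190 - 85214)/2 = -1/2*(-85024) = 42512)
q/U(683, -567) + 389366/(-443300) = 42512/(456/5) + 389366/(-443300) = 42512*(5/456) + 389366*(-1/443300) = 26570/57 - 194683/221650 = 5878143569/12634050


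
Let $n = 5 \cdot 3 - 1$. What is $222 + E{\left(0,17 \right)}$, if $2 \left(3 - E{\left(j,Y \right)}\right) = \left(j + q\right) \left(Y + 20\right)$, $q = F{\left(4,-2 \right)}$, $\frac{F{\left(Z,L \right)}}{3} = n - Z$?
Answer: $-330$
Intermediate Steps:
$n = 14$ ($n = 15 - 1 = 14$)
$F{\left(Z,L \right)} = 42 - 3 Z$ ($F{\left(Z,L \right)} = 3 \left(14 - Z\right) = 42 - 3 Z$)
$q = 30$ ($q = 42 - 12 = 30$)
$E{\left(j,Y \right)} = 3 - \frac{\left(20 + Y\right) \left(30 + j\right)}{2}$ ($E{\left(j,Y \right)} = 3 - \frac{\left(j + 30\right) \left(Y + 20\right)}{2} = 3 - \frac{\left(30 + j\right) \left(20 + Y\right)}{2} = 3 - \frac{\left(20 + Y\right) \left(30 + j\right)}{2}$)
$222 + E{\left(0,17 \right)} = 222 - \left(552 + 0\right) = 222 + \left(-297 - 255 + 0 + 0\right) = 222 - 552 = -330$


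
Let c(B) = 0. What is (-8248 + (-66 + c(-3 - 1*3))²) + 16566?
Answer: 12674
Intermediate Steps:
(-8248 + (-66 + c(-3 - 1*3))²) + 16566 = (-8248 + (-66 + 0)²) + 16566 = (-8248 + (-66)²) + 16566 = (-8248 + 4356) + 16566 = -3892 + 16566 = 12674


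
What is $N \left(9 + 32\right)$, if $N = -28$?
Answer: $-1148$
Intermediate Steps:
$N \left(9 + 32\right) = - 28 \left(9 + 32\right) = \left(-28\right) 41 = -1148$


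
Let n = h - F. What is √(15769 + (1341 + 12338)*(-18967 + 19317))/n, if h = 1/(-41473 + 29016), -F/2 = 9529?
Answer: 12457*√4803419/237405505 ≈ 0.11500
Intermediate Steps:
F = -19058 (F = -2*9529 = -19058)
h = -1/12457 (h = 1/(-12457) = -1/12457 ≈ -8.0276e-5)
n = 237405505/12457 (n = -1/12457 - 1*(-19058) = -1/12457 + 19058 = 237405505/12457 ≈ 19058.)
√(15769 + (1341 + 12338)*(-18967 + 19317))/n = √(15769 + (1341 + 12338)*(-18967 + 19317))/(237405505/12457) = √(15769 + 13679*350)*(12457/237405505) = √(15769 + 4787650)*(12457/237405505) = √4803419*(12457/237405505) = 12457*√4803419/237405505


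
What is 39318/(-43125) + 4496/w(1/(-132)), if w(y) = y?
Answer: -8531173106/14375 ≈ -5.9347e+5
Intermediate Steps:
39318/(-43125) + 4496/w(1/(-132)) = 39318/(-43125) + 4496/(1/(-132)) = 39318*(-1/43125) + 4496/(-1/132) = -13106/14375 + 4496*(-132) = -13106/14375 - 593472 = -8531173106/14375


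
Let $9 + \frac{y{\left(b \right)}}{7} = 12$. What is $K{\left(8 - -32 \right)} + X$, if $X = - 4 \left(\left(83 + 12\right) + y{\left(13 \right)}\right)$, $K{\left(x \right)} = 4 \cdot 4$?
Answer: $-448$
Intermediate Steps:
$y{\left(b \right)} = 21$ ($y{\left(b \right)} = -63 + 7 \cdot 12 = -63 + 84 = 21$)
$K{\left(x \right)} = 16$
$X = -464$ ($X = - 4 \left(\left(83 + 12\right) + 21\right) = - 4 \left(95 + 21\right) = \left(-4\right) 116 = -464$)
$K{\left(8 - -32 \right)} + X = 16 - 464 = -448$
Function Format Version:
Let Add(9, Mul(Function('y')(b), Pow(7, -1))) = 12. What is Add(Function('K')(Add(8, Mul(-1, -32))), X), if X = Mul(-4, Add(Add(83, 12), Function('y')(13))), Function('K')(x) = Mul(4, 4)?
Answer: -448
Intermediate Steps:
Function('y')(b) = 21 (Function('y')(b) = Add(-63, Mul(7, 12)) = Add(-63, 84) = 21)
Function('K')(x) = 16
X = -464 (X = Mul(-4, Add(Add(83, 12), 21)) = Mul(-4, Add(95, 21)) = Mul(-4, 116) = -464)
Add(Function('K')(Add(8, Mul(-1, -32))), X) = Add(16, -464) = -448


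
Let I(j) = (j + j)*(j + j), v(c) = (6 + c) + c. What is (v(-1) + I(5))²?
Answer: 10816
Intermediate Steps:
v(c) = 6 + 2*c
I(j) = 4*j² (I(j) = (2*j)*(2*j) = 4*j²)
(v(-1) + I(5))² = ((6 + 2*(-1)) + 4*5²)² = ((6 - 2) + 4*25)² = (4 + 100)² = 104² = 10816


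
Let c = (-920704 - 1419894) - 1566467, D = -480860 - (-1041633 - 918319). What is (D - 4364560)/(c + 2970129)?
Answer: 721367/234234 ≈ 3.0797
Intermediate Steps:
D = 1479092 (D = -480860 - 1*(-1959952) = -480860 + 1959952 = 1479092)
c = -3907065 (c = -2340598 - 1566467 = -3907065)
(D - 4364560)/(c + 2970129) = (1479092 - 4364560)/(-3907065 + 2970129) = -2885468/(-936936) = -2885468*(-1/936936) = 721367/234234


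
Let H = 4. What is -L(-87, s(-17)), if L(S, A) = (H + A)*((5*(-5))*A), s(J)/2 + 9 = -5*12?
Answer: 462300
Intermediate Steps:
s(J) = -138 (s(J) = -18 + 2*(-5*12) = -18 + 2*(-60) = -18 - 120 = -138)
L(S, A) = -25*A*(4 + A) (L(S, A) = (4 + A)*((5*(-5))*A) = (4 + A)*(-25*A) = -25*A*(4 + A))
-L(-87, s(-17)) = -(-25)*(-138)*(4 - 138) = -(-25)*(-138)*(-134) = -1*(-462300) = 462300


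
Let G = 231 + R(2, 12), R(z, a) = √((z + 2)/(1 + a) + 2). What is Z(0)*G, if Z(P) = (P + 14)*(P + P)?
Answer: 0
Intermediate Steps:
R(z, a) = √(2 + (2 + z)/(1 + a)) (R(z, a) = √((2 + z)/(1 + a) + 2) = √(2 + (2 + z)/(1 + a)))
G = 231 + √390/13 (G = 231 + √((4 + 2 + 2*12)/(1 + 12)) = 231 + √((4 + 2 + 24)/13) = 231 + √((1/13)*30) = 231 + √(30/13) = 231 + √390/13 ≈ 232.52)
Z(P) = 2*P*(14 + P) (Z(P) = (14 + P)*(2*P) = 2*P*(14 + P))
Z(0)*G = (2*0*(14 + 0))*(231 + √390/13) = (2*0*14)*(231 + √390/13) = 0*(231 + √390/13) = 0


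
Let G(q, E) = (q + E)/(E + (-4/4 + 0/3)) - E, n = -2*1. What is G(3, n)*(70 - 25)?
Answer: 75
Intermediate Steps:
n = -2
G(q, E) = -E + (E + q)/(-1 + E) (G(q, E) = (E + q)/(E + (-4*¼ + 0*(⅓))) - E = (E + q)/(E + (-1 + 0)) - E = (E + q)/(E - 1) - E = (E + q)/(-1 + E) - E = -E + (E + q)/(-1 + E))
G(3, n)*(70 - 25) = ((3 - 1*(-2)² + 2*(-2))/(-1 - 2))*(70 - 25) = ((3 - 1*4 - 4)/(-3))*45 = -(3 - 4 - 4)/3*45 = -⅓*(-5)*45 = (5/3)*45 = 75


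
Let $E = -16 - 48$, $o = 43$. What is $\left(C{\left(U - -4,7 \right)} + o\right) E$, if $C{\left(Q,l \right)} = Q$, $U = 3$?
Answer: $-3200$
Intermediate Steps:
$E = -64$ ($E = -16 - 48 = -64$)
$\left(C{\left(U - -4,7 \right)} + o\right) E = \left(\left(3 - -4\right) + 43\right) \left(-64\right) = \left(\left(3 + 4\right) + 43\right) \left(-64\right) = \left(7 + 43\right) \left(-64\right) = 50 \left(-64\right) = -3200$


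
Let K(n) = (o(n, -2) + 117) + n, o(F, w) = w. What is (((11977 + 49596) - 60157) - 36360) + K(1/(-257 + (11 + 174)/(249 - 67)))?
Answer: -1622648463/46589 ≈ -34829.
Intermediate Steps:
K(n) = 115 + n (K(n) = (-2 + 117) + n = 115 + n)
(((11977 + 49596) - 60157) - 36360) + K(1/(-257 + (11 + 174)/(249 - 67))) = (((11977 + 49596) - 60157) - 36360) + (115 + 1/(-257 + (11 + 174)/(249 - 67))) = ((61573 - 60157) - 36360) + (115 + 1/(-257 + 185/182)) = (1416 - 36360) + (115 + 1/(-257 + 185*(1/182))) = -34944 + (115 + 1/(-257 + 185/182)) = -34944 + (115 + 1/(-46589/182)) = -34944 + (115 - 182/46589) = -34944 + 5357553/46589 = -1622648463/46589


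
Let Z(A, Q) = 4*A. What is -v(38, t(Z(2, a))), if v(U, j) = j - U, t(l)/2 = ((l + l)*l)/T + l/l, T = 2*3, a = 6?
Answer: -20/3 ≈ -6.6667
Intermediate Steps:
T = 6
t(l) = 2 + 2*l²/3 (t(l) = 2*(((l + l)*l)/6 + l/l) = 2*(((2*l)*l)*(⅙) + 1) = 2*((2*l²)*(⅙) + 1) = 2*(l²/3 + 1) = 2*(1 + l²/3) = 2 + 2*l²/3)
-v(38, t(Z(2, a))) = -((2 + 2*(4*2)²/3) - 1*38) = -((2 + (⅔)*8²) - 38) = -((2 + (⅔)*64) - 38) = -((2 + 128/3) - 38) = -(134/3 - 38) = -1*20/3 = -20/3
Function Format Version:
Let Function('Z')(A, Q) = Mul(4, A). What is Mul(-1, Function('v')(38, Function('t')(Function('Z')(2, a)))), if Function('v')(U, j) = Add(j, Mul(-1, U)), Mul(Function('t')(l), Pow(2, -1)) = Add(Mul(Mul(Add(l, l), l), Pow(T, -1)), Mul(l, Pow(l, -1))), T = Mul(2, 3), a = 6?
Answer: Rational(-20, 3) ≈ -6.6667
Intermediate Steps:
T = 6
Function('t')(l) = Add(2, Mul(Rational(2, 3), Pow(l, 2))) (Function('t')(l) = Mul(2, Add(Mul(Mul(Add(l, l), l), Pow(6, -1)), Mul(l, Pow(l, -1)))) = Mul(2, Add(Mul(Mul(Mul(2, l), l), Rational(1, 6)), 1)) = Mul(2, Add(Mul(Mul(2, Pow(l, 2)), Rational(1, 6)), 1)) = Mul(2, Add(Mul(Rational(1, 3), Pow(l, 2)), 1)) = Mul(2, Add(1, Mul(Rational(1, 3), Pow(l, 2)))) = Add(2, Mul(Rational(2, 3), Pow(l, 2))))
Mul(-1, Function('v')(38, Function('t')(Function('Z')(2, a)))) = Mul(-1, Add(Add(2, Mul(Rational(2, 3), Pow(Mul(4, 2), 2))), Mul(-1, 38))) = Mul(-1, Add(Add(2, Mul(Rational(2, 3), Pow(8, 2))), -38)) = Mul(-1, Add(Add(2, Mul(Rational(2, 3), 64)), -38)) = Mul(-1, Add(Add(2, Rational(128, 3)), -38)) = Mul(-1, Add(Rational(134, 3), -38)) = Mul(-1, Rational(20, 3)) = Rational(-20, 3)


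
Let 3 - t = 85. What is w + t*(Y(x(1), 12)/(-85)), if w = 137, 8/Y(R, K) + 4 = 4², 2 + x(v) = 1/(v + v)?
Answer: 35099/255 ≈ 137.64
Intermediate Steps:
x(v) = -2 + 1/(2*v) (x(v) = -2 + 1/(v + v) = -2 + 1/(2*v))
Y(R, K) = ⅔ (Y(R, K) = 8/(-4 + 4²) = 8/(-4 + 16) = 8/12 = 8*(1/12) = ⅔)
t = -82 (t = 3 - 1*85 = 3 - 85 = -82)
w + t*(Y(x(1), 12)/(-85)) = 137 - 164/(3*(-85)) = 137 - 164*(-1)/(3*85) = 137 - 82*(-2/255) = 137 + 164/255 = 35099/255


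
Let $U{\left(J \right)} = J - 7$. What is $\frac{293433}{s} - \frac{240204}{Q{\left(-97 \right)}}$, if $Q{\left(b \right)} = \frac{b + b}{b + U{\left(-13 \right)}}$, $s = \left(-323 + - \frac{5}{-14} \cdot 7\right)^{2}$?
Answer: $- \frac{5773558841850}{39855457} \approx -1.4486 \cdot 10^{5}$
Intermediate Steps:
$U{\left(J \right)} = -7 + J$ ($U{\left(J \right)} = J - 7 = -7 + J$)
$s = \frac{410881}{4}$ ($s = \left(-323 + \left(-5\right) \left(- \frac{1}{14}\right) 7\right)^{2} = \left(-323 + \frac{5}{14} \cdot 7\right)^{2} = \left(-323 + \frac{5}{2}\right)^{2} = \left(- \frac{641}{2}\right)^{2} = \frac{410881}{4} \approx 1.0272 \cdot 10^{5}$)
$Q{\left(b \right)} = \frac{2 b}{-20 + b}$ ($Q{\left(b \right)} = \frac{b + b}{b - 20} = \frac{2 b}{b - 20} = \frac{2 b}{-20 + b}$)
$\frac{293433}{s} - \frac{240204}{Q{\left(-97 \right)}} = \frac{293433}{\frac{410881}{4}} - \frac{240204}{2 \left(-97\right) \frac{1}{-20 - 97}} = 293433 \cdot \frac{4}{410881} - \frac{240204}{2 \left(-97\right) \frac{1}{-117}} = \frac{1173732}{410881} - \frac{240204}{2 \left(-97\right) \left(- \frac{1}{117}\right)} = \frac{1173732}{410881} - \frac{240204}{\frac{194}{117}} = \frac{1173732}{410881} - \frac{14051934}{97} = - \frac{5773558841850}{39855457}$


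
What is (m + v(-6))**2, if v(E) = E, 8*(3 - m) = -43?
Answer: 361/64 ≈ 5.6406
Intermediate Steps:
m = 67/8 (m = 3 - 1/8*(-43) = 3 + 43/8 = 67/8 ≈ 8.3750)
(m + v(-6))**2 = (67/8 - 6)**2 = (19/8)**2 = 361/64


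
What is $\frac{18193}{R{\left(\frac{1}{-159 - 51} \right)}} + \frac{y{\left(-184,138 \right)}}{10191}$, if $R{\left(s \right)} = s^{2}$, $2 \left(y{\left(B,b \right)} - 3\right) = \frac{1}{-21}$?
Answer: $\frac{343406887248725}{428022} \approx 8.0231 \cdot 10^{8}$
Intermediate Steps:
$y{\left(B,b \right)} = \frac{125}{42}$ ($y{\left(B,b \right)} = 3 + \frac{1}{2 \left(-21\right)} = 3 + \frac{1}{2} \left(- \frac{1}{21}\right) = 3 - \frac{1}{42} = \frac{125}{42}$)
$\frac{18193}{R{\left(\frac{1}{-159 - 51} \right)}} + \frac{y{\left(-184,138 \right)}}{10191} = \frac{18193}{\left(\frac{1}{-159 - 51}\right)^{2}} + \frac{125}{42 \cdot 10191} = \frac{18193}{\left(\frac{1}{-210}\right)^{2}} + \frac{125}{42} \cdot \frac{1}{10191} = \frac{18193}{\left(- \frac{1}{210}\right)^{2}} + \frac{125}{428022} = 18193 \frac{1}{\frac{1}{44100}} + \frac{125}{428022} = 18193 \cdot 44100 + \frac{125}{428022} = 802311300 + \frac{125}{428022} = \frac{343406887248725}{428022}$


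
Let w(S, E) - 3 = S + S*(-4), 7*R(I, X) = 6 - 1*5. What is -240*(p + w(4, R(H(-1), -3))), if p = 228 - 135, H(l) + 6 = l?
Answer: -20160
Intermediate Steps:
H(l) = -6 + l
p = 93
R(I, X) = ⅐ (R(I, X) = (6 - 1*5)/7 = (6 - 5)/7 = (⅐)*1 = ⅐)
w(S, E) = 3 - 3*S (w(S, E) = 3 + (S + S*(-4)) = 3 + (S - 4*S) = 3 - 3*S)
-240*(p + w(4, R(H(-1), -3))) = -240*(93 + (3 - 3*4)) = -240*(93 + (3 - 12)) = -240*(93 - 9) = -240*84 = -20160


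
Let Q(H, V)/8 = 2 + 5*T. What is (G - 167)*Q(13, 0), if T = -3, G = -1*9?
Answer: 18304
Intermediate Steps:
G = -9
Q(H, V) = -104 (Q(H, V) = 8*(2 + 5*(-3)) = 8*(2 - 15) = 8*(-13) = -104)
(G - 167)*Q(13, 0) = (-9 - 167)*(-104) = -176*(-104) = 18304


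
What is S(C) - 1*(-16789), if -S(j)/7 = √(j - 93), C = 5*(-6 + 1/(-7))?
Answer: 16789 - I*√6062 ≈ 16789.0 - 77.859*I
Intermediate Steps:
C = -215/7 (C = 5*(-6 - ⅐) = 5*(-43/7) = -215/7 ≈ -30.714)
S(j) = -7*√(-93 + j) (S(j) = -7*√(j - 93) = -7*√(-93 + j))
S(C) - 1*(-16789) = -7*√(-93 - 215/7) - 1*(-16789) = -I*√6062 + 16789 = 16789 - I*√6062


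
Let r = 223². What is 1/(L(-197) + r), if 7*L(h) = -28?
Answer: 1/49725 ≈ 2.0111e-5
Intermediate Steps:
L(h) = -4 (L(h) = (⅐)*(-28) = -4)
r = 49729
1/(L(-197) + r) = 1/(-4 + 49729) = 1/49725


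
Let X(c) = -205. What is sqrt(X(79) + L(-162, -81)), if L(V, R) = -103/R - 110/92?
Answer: I*sqrt(35123162)/414 ≈ 14.315*I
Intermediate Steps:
L(V, R) = -55/46 - 103/R (L(V, R) = -103/R - 110*1/92 = -103/R - 55/46 = -55/46 - 103/R)
sqrt(X(79) + L(-162, -81)) = sqrt(-205 + (-55/46 - 103/(-81))) = sqrt(-205 + (-55/46 - 103*(-1/81))) = sqrt(-205 + (-55/46 + 103/81)) = sqrt(-205 + 283/3726) = sqrt(-763547/3726) = I*sqrt(35123162)/414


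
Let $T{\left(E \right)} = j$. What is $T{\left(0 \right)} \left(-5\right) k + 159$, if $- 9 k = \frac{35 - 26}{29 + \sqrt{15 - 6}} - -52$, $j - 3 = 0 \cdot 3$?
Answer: $\frac{23629}{96} \approx 246.14$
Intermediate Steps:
$j = 3$ ($j = 3 + 0 \cdot 3 = 3 + 0 = 3$)
$T{\left(E \right)} = 3$
$k = - \frac{1673}{288}$ ($k = - \frac{\frac{35 - 26}{29 + \sqrt{15 - 6}} - -52}{9} = - \frac{\frac{9}{29 + \sqrt{9}} + 52}{9} = - \frac{\frac{9}{29 + 3} + 52}{9} = - \frac{\frac{9}{32} + 52}{9} = \left(- \frac{1}{9}\right) \frac{1673}{32} = - \frac{1673}{288} \approx -5.809$)
$T{\left(0 \right)} \left(-5\right) k + 159 = 3 \left(-5\right) \left(- \frac{1673}{288}\right) + 159 = \left(-15\right) \left(- \frac{1673}{288}\right) + 159 = \frac{8365}{96} + 159 = \frac{23629}{96}$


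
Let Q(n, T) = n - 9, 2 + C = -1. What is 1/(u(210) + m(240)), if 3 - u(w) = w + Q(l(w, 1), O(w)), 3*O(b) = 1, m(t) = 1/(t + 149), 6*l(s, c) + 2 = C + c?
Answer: -1167/230285 ≈ -0.0050676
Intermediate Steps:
C = -3 (C = -2 - 1 = -3)
l(s, c) = -5/6 + c/6 (l(s, c) = -1/3 + (-3 + c)/6 = -1/3 + (-1/2 + c/6) = -5/6 + c/6)
m(t) = 1/(149 + t)
O(b) = 1/3 (O(b) = (1/3)*1 = 1/3)
Q(n, T) = -9 + n
u(w) = 38/3 - w (u(w) = 3 - (w + (-9 + (-5/6 + (1/6)*1))) = 3 - (w + (-9 + (-5/6 + 1/6))) = 3 - (w + (-9 - 2/3)) = 3 - (w - 29/3) = 3 - (-29/3 + w) = 3 + (29/3 - w) = 38/3 - w)
1/(u(210) + m(240)) = 1/((38/3 - 1*210) + 1/(149 + 240)) = 1/((38/3 - 210) + 1/389) = 1/(-592/3 + 1/389) = 1/(-230285/1167) = -1167/230285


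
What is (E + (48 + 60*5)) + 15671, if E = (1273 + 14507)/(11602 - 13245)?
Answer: 26303437/1643 ≈ 16009.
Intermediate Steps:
E = -15780/1643 (E = 15780/(-1643) = 15780*(-1/1643) = -15780/1643 ≈ -9.6044)
(E + (48 + 60*5)) + 15671 = (-15780/1643 + (48 + 60*5)) + 15671 = (-15780/1643 + (48 + 300)) + 15671 = (-15780/1643 + 348) + 15671 = 555984/1643 + 15671 = 26303437/1643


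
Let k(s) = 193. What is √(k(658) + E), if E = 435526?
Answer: √435719 ≈ 660.09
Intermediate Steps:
√(k(658) + E) = √(193 + 435526) = √435719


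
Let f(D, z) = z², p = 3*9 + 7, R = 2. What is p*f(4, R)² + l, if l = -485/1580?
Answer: 171807/316 ≈ 543.69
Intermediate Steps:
p = 34 (p = 27 + 7 = 34)
l = -97/316 (l = -485*1/1580 = -97/316 ≈ -0.30696)
p*f(4, R)² + l = 34*(2²)² - 97/316 = 34*4² - 97/316 = 34*16 - 97/316 = 544 - 97/316 = 171807/316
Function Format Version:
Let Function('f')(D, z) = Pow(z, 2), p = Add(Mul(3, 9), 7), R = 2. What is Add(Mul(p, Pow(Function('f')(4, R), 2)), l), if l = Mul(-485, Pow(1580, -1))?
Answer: Rational(171807, 316) ≈ 543.69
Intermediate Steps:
p = 34 (p = Add(27, 7) = 34)
l = Rational(-97, 316) (l = Mul(-485, Rational(1, 1580)) = Rational(-97, 316) ≈ -0.30696)
Add(Mul(p, Pow(Function('f')(4, R), 2)), l) = Add(Mul(34, Pow(Pow(2, 2), 2)), Rational(-97, 316)) = Add(Mul(34, Pow(4, 2)), Rational(-97, 316)) = Add(Mul(34, 16), Rational(-97, 316)) = Add(544, Rational(-97, 316)) = Rational(171807, 316)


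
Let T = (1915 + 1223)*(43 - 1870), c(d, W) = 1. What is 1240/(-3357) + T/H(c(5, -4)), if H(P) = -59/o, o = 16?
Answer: 307937590552/198063 ≈ 1.5547e+6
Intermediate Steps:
T = -5733126 (T = 3138*(-1827) = -5733126)
H(P) = -59/16
1240/(-3357) + T/H(c(5, -4)) = 1240/(-3357) - 5733126/(-59/16) = 1240*(-1/3357) - 5733126*(-16/59) = -1240/3357 + 91730016/59 = 307937590552/198063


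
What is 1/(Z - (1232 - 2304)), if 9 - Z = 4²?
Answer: 1/1065 ≈ 0.00093897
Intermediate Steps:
Z = -7 (Z = 9 - 1*4² = 9 - 1*16 = 9 - 16 = -7)
1/(Z - (1232 - 2304)) = 1/(-7 - (1232 - 2304)) = 1/(-7 - 1*(-1072)) = 1/(-7 + 1072) = 1/1065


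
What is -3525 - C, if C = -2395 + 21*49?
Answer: -2159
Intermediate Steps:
C = -1366 (C = -2395 + 1029 = -1366)
-3525 - C = -3525 - 1*(-1366) = -3525 + 1366 = -2159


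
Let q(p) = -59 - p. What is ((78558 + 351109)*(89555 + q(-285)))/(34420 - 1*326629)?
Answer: -12858644309/97403 ≈ -1.3201e+5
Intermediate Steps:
((78558 + 351109)*(89555 + q(-285)))/(34420 - 1*326629) = ((78558 + 351109)*(89555 + (-59 - 1*(-285))))/(34420 - 1*326629) = (429667*(89555 + (-59 + 285)))/(34420 - 326629) = (429667*(89555 + 226))/(-292209) = (429667*89781)*(-1/292209) = 38575932927*(-1/292209) = -12858644309/97403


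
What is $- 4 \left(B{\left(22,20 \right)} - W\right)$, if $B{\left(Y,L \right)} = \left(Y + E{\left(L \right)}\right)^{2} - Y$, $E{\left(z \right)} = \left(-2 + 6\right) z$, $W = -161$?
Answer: $-42172$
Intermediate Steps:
$E{\left(z \right)} = 4 z$
$B{\left(Y,L \right)} = \left(Y + 4 L\right)^{2} - Y$
$- 4 \left(B{\left(22,20 \right)} - W\right) = - 4 \left(\left(\left(22 + 4 \cdot 20\right)^{2} - 22\right) - -161\right) = - 4 \left(\left(\left(22 + 80\right)^{2} - 22\right) + 161\right) = - 4 \left(\left(102^{2} - 22\right) + 161\right) = - 4 \left(\left(10404 - 22\right) + 161\right) = - 4 \left(10382 + 161\right) = \left(-4\right) 10543 = -42172$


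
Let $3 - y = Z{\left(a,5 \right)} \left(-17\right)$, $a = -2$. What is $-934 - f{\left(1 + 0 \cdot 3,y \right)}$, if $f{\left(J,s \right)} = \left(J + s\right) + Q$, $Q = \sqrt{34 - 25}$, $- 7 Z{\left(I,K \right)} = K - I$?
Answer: $-924$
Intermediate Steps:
$Z{\left(I,K \right)} = - \frac{K}{7} + \frac{I}{7}$ ($Z{\left(I,K \right)} = - \frac{K - I}{7} = - \frac{K}{7} + \frac{I}{7}$)
$Q = 3$ ($Q = \sqrt{9} = 3$)
$y = -14$ ($y = 3 - \left(\left(- \frac{1}{7}\right) 5 + \frac{1}{7} \left(-2\right)\right) \left(-17\right) = 3 - \left(- \frac{5}{7} - \frac{2}{7}\right) \left(-17\right) = 3 - \left(-1\right) \left(-17\right) = 3 - 17 = -14$)
$f{\left(J,s \right)} = 3 + J + s$ ($f{\left(J,s \right)} = \left(J + s\right) + 3 = 3 + J + s$)
$-934 - f{\left(1 + 0 \cdot 3,y \right)} = -934 - \left(3 + \left(1 + 0 \cdot 3\right) - 14\right) = -934 - \left(3 + \left(1 + 0\right) - 14\right) = -934 - \left(3 + 1 - 14\right) = -934 - -10 = -934 + 10 = -924$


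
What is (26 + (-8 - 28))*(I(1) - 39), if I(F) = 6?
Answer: 330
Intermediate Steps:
(26 + (-8 - 28))*(I(1) - 39) = (26 + (-8 - 28))*(6 - 39) = (26 - 36)*(-33) = -10*(-33) = 330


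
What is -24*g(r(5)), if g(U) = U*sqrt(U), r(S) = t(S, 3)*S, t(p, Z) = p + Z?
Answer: -1920*sqrt(10) ≈ -6071.6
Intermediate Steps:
t(p, Z) = Z + p
r(S) = S*(3 + S) (r(S) = (3 + S)*S = S*(3 + S))
g(U) = U**(3/2)
-24*g(r(5)) = -24*5*sqrt(5)*(3 + 5)**(3/2) = -24*80*sqrt(10) = -1920*sqrt(10)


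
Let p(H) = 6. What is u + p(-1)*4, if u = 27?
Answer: 51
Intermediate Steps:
u + p(-1)*4 = 27 + 6*4 = 27 + 24 = 51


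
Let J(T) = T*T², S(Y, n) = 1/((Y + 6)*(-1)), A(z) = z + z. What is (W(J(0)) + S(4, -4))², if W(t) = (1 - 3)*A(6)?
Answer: 58081/100 ≈ 580.81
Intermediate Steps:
A(z) = 2*z
S(Y, n) = -1/(6 + Y)
J(T) = T³
W(t) = -24 (W(t) = (1 - 3)*(2*6) = -2*12 = -24)
(W(J(0)) + S(4, -4))² = (-24 - 1/(6 + 4))² = (-24 - 1/10)² = (-24 - 1*⅒)² = (-24 - ⅒)² = (-241/10)² = 58081/100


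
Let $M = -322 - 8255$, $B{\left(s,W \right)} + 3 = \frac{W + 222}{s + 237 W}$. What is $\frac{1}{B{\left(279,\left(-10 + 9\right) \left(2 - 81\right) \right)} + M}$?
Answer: $- \frac{19002}{163036859} \approx -0.00011655$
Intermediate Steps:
$B{\left(s,W \right)} = -3 + \frac{222 + W}{s + 237 W}$ ($B{\left(s,W \right)} = -3 + \frac{W + 222}{s + 237 W} = -3 + \frac{222 + W}{s + 237 W}$)
$M = -8577$
$\frac{1}{B{\left(279,\left(-10 + 9\right) \left(2 - 81\right) \right)} + M} = \frac{1}{\frac{222 - 710 \left(-10 + 9\right) \left(2 - 81\right) - 837}{279 + 237 \left(-10 + 9\right) \left(2 - 81\right)} - 8577} = \frac{1}{\frac{222 - 710 \left(\left(-1\right) \left(-79\right)\right) - 837}{279 + 237 \left(\left(-1\right) \left(-79\right)\right)} - 8577} = \frac{1}{\frac{222 - 56090 - 837}{279 + 237 \cdot 79} - 8577} = \frac{1}{\frac{222 - 56090 - 837}{279 + 18723} - 8577} = \frac{1}{\frac{1}{19002} \left(-56705\right) - 8577} = \frac{1}{- \frac{56705}{19002} - 8577} = \frac{1}{- \frac{163036859}{19002}} = - \frac{19002}{163036859}$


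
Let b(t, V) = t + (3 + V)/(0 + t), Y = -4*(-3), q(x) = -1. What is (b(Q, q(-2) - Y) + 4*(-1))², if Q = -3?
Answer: 121/9 ≈ 13.444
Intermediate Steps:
Y = 12
b(t, V) = t + (3 + V)/t
(b(Q, q(-2) - Y) + 4*(-1))² = ((3 + (-1 - 1*12) + (-3)²)/(-3) + 4*(-1))² = (-(3 + (-1 - 12) + 9)/3 - 4)² = (-(3 - 13 + 9)/3 - 4)² = (-⅓*(-1) - 4)² = (⅓ - 4)² = (-11/3)² = 121/9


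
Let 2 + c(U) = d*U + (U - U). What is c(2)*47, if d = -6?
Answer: -658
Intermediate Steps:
c(U) = -2 - 6*U (c(U) = -2 + (-6*U + (U - U)) = -2 + (-6*U + 0) = -2 - 6*U)
c(2)*47 = (-2 - 6*2)*47 = (-2 - 12)*47 = -14*47 = -658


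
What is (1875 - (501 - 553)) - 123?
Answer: 1804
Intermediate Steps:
(1875 - (501 - 553)) - 123 = (1875 - 1*(-52)) - 123 = (1875 + 52) - 123 = 1927 - 123 = 1804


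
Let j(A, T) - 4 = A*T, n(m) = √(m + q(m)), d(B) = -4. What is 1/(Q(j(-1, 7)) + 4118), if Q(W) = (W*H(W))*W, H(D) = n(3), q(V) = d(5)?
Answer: 4118/16958005 - 9*I/16958005 ≈ 0.00024284 - 5.3072e-7*I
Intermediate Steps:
q(V) = -4
n(m) = √(-4 + m) (n(m) = √(m - 4) = √(-4 + m))
H(D) = I (H(D) = √(-4 + 3) = √(-1) = I)
j(A, T) = 4 + A*T
Q(W) = I*W² (Q(W) = (W*I)*W = (I*W)*W = I*W²)
1/(Q(j(-1, 7)) + 4118) = 1/(I*(4 - 1*7)² + 4118) = 1/(I*(4 - 7)² + 4118) = 1/(I*(-3)² + 4118) = 1/(I*9 + 4118) = 1/(9*I + 4118) = 1/(4118 + 9*I) = (4118 - 9*I)/16958005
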